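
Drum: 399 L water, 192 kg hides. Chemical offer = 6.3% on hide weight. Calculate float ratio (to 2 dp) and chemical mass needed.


Float ratio = 2.08
Chemical needed = 12.096 kg


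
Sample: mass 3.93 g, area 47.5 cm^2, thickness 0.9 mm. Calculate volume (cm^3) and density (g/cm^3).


Thickness in cm = 0.9 / 10 = 0.09 cm
Volume = 47.5 x 0.09 = 4.275 cm^3
Density = 3.93 / 4.275 = 0.919 g/cm^3


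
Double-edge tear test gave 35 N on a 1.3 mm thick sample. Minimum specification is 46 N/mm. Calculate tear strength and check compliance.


Tear strength = 35 / 1.3 = 26.9 N/mm
Required minimum = 46 N/mm
Compliant: No


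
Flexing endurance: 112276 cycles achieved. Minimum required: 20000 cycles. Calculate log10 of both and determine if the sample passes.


Achieved: log10 = 5.05
Required: log10 = 4.30
Passes: Yes

log10(112276) = 5.05
log10(20000) = 4.30
Passes: Yes


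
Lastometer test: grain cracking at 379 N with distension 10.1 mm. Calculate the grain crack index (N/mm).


37.5 N/mm

Grain crack index = force / distension
Index = 379 / 10.1 = 37.5 N/mm


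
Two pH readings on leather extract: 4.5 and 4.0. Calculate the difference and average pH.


Difference = 0.5
Average pH = 4.25

Difference = |4.5 - 4.0| = 0.5
Average = (4.5 + 4.0) / 2 = 4.25


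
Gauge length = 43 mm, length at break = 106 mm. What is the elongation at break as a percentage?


146.5%

Extension = 106 - 43 = 63 mm
Elongation = 63 / 43 x 100 = 146.5%


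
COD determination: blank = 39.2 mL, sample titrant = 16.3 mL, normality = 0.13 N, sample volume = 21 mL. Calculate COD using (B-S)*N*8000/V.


1134.1 mg/L


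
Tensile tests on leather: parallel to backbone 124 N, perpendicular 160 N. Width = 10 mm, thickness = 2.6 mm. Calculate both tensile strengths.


Area = 10 x 2.6 = 26.0 mm^2
TS (parallel) = 124 / 26.0 = 4.77 N/mm^2
TS (perpendicular) = 160 / 26.0 = 6.15 N/mm^2


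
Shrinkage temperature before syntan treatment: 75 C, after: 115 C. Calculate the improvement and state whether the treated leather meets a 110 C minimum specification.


Improvement = 40 C
Meets 110 C spec: Yes

Improvement = 115 - 75 = 40 C
Spec check: 115 C >= 110 C? Yes


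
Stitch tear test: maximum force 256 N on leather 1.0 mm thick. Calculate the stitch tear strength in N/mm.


Stitch tear strength = force / thickness
STS = 256 / 1.0 = 256.0 N/mm


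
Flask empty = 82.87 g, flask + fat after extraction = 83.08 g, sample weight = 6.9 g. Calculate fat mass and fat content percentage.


Fat mass = 0.21 g
Fat content = 3.0%

Fat mass = 83.08 - 82.87 = 0.21 g
Fat% = 0.21 / 6.9 x 100 = 3.0%


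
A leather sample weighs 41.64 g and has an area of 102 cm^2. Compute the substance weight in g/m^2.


Substance weight = mass / area x 10000
SW = 41.64 / 102 x 10000
SW = 4082.4 g/m^2


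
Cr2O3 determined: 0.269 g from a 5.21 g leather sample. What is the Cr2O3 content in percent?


Cr2O3% = 0.269 / 5.21 x 100
Cr2O3% = 5.16%


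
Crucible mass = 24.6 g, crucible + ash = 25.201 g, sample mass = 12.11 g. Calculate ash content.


Ash mass = 25.201 - 24.6 = 0.601 g
Ash% = 0.601 / 12.11 x 100 = 4.96%


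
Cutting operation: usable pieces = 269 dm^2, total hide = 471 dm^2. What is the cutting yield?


57.1%

Yield = usable / total x 100
Yield = 269 / 471 x 100 = 57.1%


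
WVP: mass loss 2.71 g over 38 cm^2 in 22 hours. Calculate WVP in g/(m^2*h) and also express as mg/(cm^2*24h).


WVP = 32.42 g/(m^2*h)
Daily rate = 77.80 mg/(cm^2*24h)


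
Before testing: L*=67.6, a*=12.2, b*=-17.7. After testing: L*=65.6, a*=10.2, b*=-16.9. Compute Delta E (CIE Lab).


dL = 65.6 - 67.6 = -2.0
da = 10.2 - 12.2 = -2.0
db = -16.9 - (-17.7) = 0.8
dE = sqrt((-2.0)^2 + (-2.0)^2 + (0.8)^2) = 2.94


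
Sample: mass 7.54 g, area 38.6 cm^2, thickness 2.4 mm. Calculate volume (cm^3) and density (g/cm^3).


Thickness in cm = 2.4 / 10 = 0.24 cm
Volume = 38.6 x 0.24 = 9.264 cm^3
Density = 7.54 / 9.264 = 0.814 g/cm^3


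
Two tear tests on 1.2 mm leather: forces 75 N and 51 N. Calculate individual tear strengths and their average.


Tear 1 = 75 / 1.2 = 62.5 N/mm
Tear 2 = 51 / 1.2 = 42.5 N/mm
Average = (62.5 + 42.5) / 2 = 52.5 N/mm


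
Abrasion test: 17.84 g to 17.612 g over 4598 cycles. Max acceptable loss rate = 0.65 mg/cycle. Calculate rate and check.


Loss = 17.84 - 17.612 = 0.228 g
Rate = 0.228 g / 4598 cycles x 1000 = 0.050 mg/cycle
Max = 0.65 mg/cycle
Passes: Yes


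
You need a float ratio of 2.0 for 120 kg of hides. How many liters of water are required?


Water = hide weight x target ratio
Water = 120 x 2.0 = 240.0 L


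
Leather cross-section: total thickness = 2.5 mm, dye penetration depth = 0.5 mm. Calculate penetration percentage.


20.0%


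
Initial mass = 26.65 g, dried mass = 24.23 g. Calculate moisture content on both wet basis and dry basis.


Wet basis = 9.1%
Dry basis = 10.0%

Moisture lost = 26.65 - 24.23 = 2.42 g
Wet basis MC = 2.42 / 26.65 x 100 = 9.1%
Dry basis MC = 2.42 / 24.23 x 100 = 10.0%


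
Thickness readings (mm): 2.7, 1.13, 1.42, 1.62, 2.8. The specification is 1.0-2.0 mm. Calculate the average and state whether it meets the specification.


Sum = 9.67
Average = 9.67 / 5 = 1.93 mm
Specification range: 1.0 to 2.0 mm
Within spec: Yes


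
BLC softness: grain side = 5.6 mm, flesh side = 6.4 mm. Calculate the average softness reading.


Average = (5.6 + 6.4) / 2
Average = 6.00 mm


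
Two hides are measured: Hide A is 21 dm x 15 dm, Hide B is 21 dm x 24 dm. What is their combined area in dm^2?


819 dm^2


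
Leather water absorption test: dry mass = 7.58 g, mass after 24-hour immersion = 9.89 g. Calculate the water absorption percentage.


Water absorbed = 9.89 - 7.58 = 2.31 g
WA% = 2.31 / 7.58 x 100 = 30.5%


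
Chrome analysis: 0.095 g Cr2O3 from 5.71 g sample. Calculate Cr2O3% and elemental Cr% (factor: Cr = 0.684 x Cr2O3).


Cr2O3% = 0.095 / 5.71 x 100 = 1.66%
Cr% = 1.66 x 0.684 = 1.14%


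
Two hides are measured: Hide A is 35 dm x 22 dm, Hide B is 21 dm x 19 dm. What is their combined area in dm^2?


1169 dm^2


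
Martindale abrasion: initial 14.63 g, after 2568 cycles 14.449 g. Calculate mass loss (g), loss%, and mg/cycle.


Mass loss = 0.181 g
Loss = 1.24%
Rate = 0.070 mg/cycle

Loss = 14.63 - 14.449 = 0.181 g
Loss% = 0.181 / 14.63 x 100 = 1.24%
Rate = 0.181 / 2568 x 1000 = 0.070 mg/cycle


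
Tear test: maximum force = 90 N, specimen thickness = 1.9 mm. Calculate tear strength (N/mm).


47.4 N/mm


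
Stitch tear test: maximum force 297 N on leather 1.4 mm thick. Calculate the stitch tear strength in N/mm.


Stitch tear strength = force / thickness
STS = 297 / 1.4 = 212.1 N/mm


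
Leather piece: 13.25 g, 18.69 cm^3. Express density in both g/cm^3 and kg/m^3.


Density = 13.25 / 18.69 = 0.709 g/cm^3
Convert: 0.709 x 1000 = 709 kg/m^3


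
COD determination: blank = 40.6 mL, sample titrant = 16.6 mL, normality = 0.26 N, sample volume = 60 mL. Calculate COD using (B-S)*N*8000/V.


832.0 mg/L

COD = (40.6 - 16.6) x 0.26 x 8000 / 60
COD = 24.0 x 0.26 x 8000 / 60
COD = 832.0 mg/L


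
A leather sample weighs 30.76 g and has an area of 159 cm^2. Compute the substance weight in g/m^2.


1934.6 g/m^2

Substance weight = mass / area x 10000
SW = 30.76 / 159 x 10000
SW = 1934.6 g/m^2


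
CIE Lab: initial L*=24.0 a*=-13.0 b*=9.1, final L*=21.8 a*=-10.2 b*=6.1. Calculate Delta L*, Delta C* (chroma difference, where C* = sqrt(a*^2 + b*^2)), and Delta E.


Delta L* = -2.2
Delta C* = -3.98
Delta E = 4.66


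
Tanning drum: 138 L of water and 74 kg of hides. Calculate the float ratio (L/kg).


Float ratio = water / hide weight
Ratio = 138 / 74 = 1.9


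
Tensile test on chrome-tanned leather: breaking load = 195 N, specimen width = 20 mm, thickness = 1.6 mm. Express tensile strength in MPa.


6.09 MPa

Cross-section = 20 x 1.6 = 32.0 mm^2
TS = 195 / 32.0 = 6.09 MPa
(1 N/mm^2 = 1 MPa)


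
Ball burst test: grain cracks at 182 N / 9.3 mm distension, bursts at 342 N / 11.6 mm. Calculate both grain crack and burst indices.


Crack index = 19.6 N/mm
Burst index = 29.5 N/mm


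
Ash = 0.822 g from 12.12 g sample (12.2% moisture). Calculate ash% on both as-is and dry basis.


As-is ash% = 0.822 / 12.12 x 100 = 6.78%
Dry mass = 12.12 x (100 - 12.2) / 100 = 10.64136 g
Dry-basis ash% = 0.822 / 10.64136 x 100 = 7.72%


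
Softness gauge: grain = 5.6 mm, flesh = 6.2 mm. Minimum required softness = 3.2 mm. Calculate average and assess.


Average = (5.6 + 6.2) / 2 = 5.90 mm
Minimum = 3.2 mm
Meets requirement: Yes


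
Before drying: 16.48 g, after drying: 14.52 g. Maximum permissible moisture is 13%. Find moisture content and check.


Moisture content = 11.9%
Acceptable: Yes

MC = (16.48 - 14.52) / 16.48 x 100 = 11.9%
Maximum: 13%
Acceptable: Yes


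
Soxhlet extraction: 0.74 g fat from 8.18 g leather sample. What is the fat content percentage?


9.0%


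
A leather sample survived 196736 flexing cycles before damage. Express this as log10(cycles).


5.29


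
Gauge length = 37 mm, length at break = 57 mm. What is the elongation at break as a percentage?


54.1%


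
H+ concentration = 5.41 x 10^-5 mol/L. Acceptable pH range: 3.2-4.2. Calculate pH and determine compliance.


pH = -log10(5.41 x 10^-5) = 4.27
Range: 3.2 to 4.2
Compliant: No


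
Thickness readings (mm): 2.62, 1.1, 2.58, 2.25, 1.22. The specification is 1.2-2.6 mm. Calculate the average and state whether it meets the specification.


Average = 1.95 mm
Within specification: Yes

Sum = 9.77
Average = 9.77 / 5 = 1.95 mm
Specification range: 1.2 to 2.6 mm
Within spec: Yes


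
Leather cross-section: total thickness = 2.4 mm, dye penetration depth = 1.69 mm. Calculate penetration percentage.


70.4%


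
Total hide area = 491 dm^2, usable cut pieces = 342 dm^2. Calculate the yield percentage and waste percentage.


Yield = 342 / 491 x 100 = 69.7%
Waste = 491 - 342 = 149 dm^2
Waste% = 100 - 69.7 = 30.3%


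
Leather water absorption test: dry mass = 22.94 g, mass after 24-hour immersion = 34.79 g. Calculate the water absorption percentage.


Water absorbed = 34.79 - 22.94 = 11.85 g
WA% = 11.85 / 22.94 x 100 = 51.7%


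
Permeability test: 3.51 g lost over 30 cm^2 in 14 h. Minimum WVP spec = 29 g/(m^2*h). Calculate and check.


WVP = 3.51 / (30 x 14) x 10000 = 83.57 g/(m^2*h)
Minimum: 29 g/(m^2*h)
Meets spec: Yes


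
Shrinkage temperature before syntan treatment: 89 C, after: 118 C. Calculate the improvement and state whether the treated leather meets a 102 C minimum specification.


Improvement = 118 - 89 = 29 C
Spec check: 118 C >= 102 C? Yes


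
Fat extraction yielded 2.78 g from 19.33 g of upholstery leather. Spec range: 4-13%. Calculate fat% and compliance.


Fat content = 14.4%
Compliant: No


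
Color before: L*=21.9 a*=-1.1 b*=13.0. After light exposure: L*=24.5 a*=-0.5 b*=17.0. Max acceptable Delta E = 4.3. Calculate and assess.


dL = 2.6, da = 0.6, db = 4.0
dE = sqrt((2.6)^2 + (0.6)^2 + (4.0)^2) = 4.81
Max = 4.3
Passes: No


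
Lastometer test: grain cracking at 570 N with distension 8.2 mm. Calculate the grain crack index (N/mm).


69.5 N/mm

Grain crack index = force / distension
Index = 570 / 8.2 = 69.5 N/mm


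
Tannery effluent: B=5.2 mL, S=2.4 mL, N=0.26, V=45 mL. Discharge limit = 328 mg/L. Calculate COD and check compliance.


COD = (5.2 - 2.4) x 0.26 x 8000 / 45 = 129.4 mg/L
Limit: 328 mg/L
Compliant: Yes


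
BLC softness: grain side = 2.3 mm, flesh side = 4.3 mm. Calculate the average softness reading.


Average = (2.3 + 4.3) / 2
Average = 3.30 mm


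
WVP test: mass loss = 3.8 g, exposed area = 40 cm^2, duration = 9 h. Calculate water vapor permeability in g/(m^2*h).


WVP = mass_loss / (area x time) x 10000
WVP = 3.8 / (40 x 9) x 10000
WVP = 3.8 / 360 x 10000 = 105.56 g/(m^2*h)


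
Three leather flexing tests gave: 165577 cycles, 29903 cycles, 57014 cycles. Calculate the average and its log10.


Average = (165577 + 29903 + 57014) / 3 = 84165 cycles
log10(84165) = 4.93


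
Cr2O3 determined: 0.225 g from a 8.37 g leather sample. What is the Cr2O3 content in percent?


Cr2O3% = 0.225 / 8.37 x 100
Cr2O3% = 2.69%


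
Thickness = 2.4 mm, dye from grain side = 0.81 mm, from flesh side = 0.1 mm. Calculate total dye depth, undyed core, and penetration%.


Total dyed = 0.81 + 0.1 = 0.91 mm
Undyed core = 2.4 - 0.91 = 1.49 mm
Penetration = 0.91 / 2.4 x 100 = 37.9%


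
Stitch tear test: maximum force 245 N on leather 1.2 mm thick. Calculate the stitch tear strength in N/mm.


Stitch tear strength = force / thickness
STS = 245 / 1.2 = 204.2 N/mm


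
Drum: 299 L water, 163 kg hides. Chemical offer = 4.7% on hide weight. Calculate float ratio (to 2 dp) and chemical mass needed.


Float ratio = 1.83
Chemical needed = 7.661 kg

Float ratio = 299 / 163 = 1.83
Chemical = 163 x 4.7 / 100 = 7.661 kg


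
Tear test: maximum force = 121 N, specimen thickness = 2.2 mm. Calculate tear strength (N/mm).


55.0 N/mm


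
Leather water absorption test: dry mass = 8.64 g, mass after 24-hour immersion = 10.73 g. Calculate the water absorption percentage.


24.2%


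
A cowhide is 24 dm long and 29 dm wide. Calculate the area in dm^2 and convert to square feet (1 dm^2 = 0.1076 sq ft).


Area = 24 x 29 = 696 dm^2
Conversion: 696 x 0.1076 = 74.89 sq ft


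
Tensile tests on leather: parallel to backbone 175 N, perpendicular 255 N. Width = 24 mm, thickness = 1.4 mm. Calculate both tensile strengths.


Area = 24 x 1.4 = 33.6 mm^2
TS (parallel) = 175 / 33.6 = 5.21 N/mm^2
TS (perpendicular) = 255 / 33.6 = 7.59 N/mm^2


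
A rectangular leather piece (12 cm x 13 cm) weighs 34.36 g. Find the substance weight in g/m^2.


Area = 12 x 13 = 156 cm^2
SW = 34.36 / 156 x 10000 = 2202.6 g/m^2


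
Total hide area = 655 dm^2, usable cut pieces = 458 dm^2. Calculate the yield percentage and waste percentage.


Yield = 69.9%
Waste = 30.1%

Yield = 458 / 655 x 100 = 69.9%
Waste = 655 - 458 = 197 dm^2
Waste% = 100 - 69.9 = 30.1%


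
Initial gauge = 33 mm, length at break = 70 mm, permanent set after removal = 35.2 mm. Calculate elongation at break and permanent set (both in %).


Elongation at break = (70 - 33) / 33 x 100 = 112.1%
Permanent set = (35.2 - 33) / 33 x 100 = 6.7%


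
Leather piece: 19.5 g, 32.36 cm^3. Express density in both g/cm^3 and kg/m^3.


0.603 g/cm^3
603 kg/m^3


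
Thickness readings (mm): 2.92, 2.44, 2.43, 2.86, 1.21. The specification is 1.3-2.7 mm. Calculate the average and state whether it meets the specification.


Average = 2.37 mm
Within specification: Yes


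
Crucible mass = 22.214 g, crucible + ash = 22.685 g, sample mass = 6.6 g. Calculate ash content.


Ash mass = 0.471 g
Ash content = 7.14%

Ash mass = 22.685 - 22.214 = 0.471 g
Ash% = 0.471 / 6.6 x 100 = 7.14%


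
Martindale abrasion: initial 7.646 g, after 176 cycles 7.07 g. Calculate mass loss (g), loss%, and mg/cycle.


Mass loss = 0.576 g
Loss = 7.53%
Rate = 3.273 mg/cycle

Loss = 7.646 - 7.07 = 0.576 g
Loss% = 0.576 / 7.646 x 100 = 7.53%
Rate = 0.576 / 176 x 1000 = 3.273 mg/cycle


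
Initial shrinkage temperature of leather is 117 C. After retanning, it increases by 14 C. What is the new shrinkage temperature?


New Ts = 117 + 14 = 131 C


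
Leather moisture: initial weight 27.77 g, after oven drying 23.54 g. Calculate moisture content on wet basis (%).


Moisture = 27.77 - 23.54 = 4.23 g
MC = 4.23 / 27.77 x 100 = 15.2%


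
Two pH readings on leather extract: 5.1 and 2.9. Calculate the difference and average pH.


Difference = 2.2
Average pH = 4.00

Difference = |5.1 - 2.9| = 2.2
Average = (5.1 + 2.9) / 2 = 4.00


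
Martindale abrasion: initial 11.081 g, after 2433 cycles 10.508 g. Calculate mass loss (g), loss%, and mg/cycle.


Mass loss = 0.573 g
Loss = 5.17%
Rate = 0.236 mg/cycle

Loss = 11.081 - 10.508 = 0.573 g
Loss% = 0.573 / 11.081 x 100 = 5.17%
Rate = 0.573 / 2433 x 1000 = 0.236 mg/cycle


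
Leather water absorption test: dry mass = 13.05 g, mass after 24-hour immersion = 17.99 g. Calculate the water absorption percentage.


37.9%


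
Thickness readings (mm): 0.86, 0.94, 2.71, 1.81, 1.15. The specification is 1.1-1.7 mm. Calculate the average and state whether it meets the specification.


Average = 1.49 mm
Within specification: Yes

Sum = 7.47
Average = 7.47 / 5 = 1.49 mm
Specification range: 1.1 to 1.7 mm
Within spec: Yes


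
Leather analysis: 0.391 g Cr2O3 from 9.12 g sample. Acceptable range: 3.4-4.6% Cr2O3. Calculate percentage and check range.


Cr2O3 = 4.29%
Within range: Yes

Cr2O3% = 0.391 / 9.12 x 100 = 4.29%
Acceptable range: 3.4 to 4.6%
Within range: Yes


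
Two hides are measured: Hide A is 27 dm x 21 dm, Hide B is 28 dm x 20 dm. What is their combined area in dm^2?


1127 dm^2

Hide A area = 27 x 21 = 567 dm^2
Hide B area = 28 x 20 = 560 dm^2
Total = 567 + 560 = 1127 dm^2


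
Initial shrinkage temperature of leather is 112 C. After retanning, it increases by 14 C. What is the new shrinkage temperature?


126 C


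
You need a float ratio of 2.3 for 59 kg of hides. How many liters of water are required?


135.7 L

Water = hide weight x target ratio
Water = 59 x 2.3 = 135.7 L


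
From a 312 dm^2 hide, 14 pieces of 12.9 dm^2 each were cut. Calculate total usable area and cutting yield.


Usable area = 180.6 dm^2
Yield = 57.9%

Total usable = 14 x 12.9 = 180.6 dm^2
Yield = 180.6 / 312 x 100 = 57.9%


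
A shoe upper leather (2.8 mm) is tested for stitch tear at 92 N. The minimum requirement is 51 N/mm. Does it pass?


STS = 32.9 N/mm
Passes: No

STS = 92 / 2.8 = 32.9 N/mm
Minimum required: 51 N/mm
Passes: No


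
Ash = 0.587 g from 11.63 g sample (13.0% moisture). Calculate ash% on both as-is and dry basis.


As-is ash% = 0.587 / 11.63 x 100 = 5.05%
Dry mass = 11.63 x (100 - 13.0) / 100 = 10.1181 g
Dry-basis ash% = 0.587 / 10.1181 x 100 = 5.80%


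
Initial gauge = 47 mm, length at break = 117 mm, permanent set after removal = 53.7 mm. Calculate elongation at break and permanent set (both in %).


Elongation at break = (117 - 47) / 47 x 100 = 148.9%
Permanent set = (53.7 - 47) / 47 x 100 = 14.3%


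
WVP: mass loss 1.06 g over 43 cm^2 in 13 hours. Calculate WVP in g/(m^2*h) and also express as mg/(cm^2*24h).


WVP = 18.96 g/(m^2*h)
Daily rate = 45.51 mg/(cm^2*24h)

WVP = 1.06 / (43 x 13) x 10000 = 18.96 g/(m^2*h)
Mass loss in mg = 1.06 x 1000 = 1060 mg
Per cm^2 per 24h in mg: 1060 x 24 / (43 x 13) = 25440 / 559 = 45.51 mg/(cm^2*24h)


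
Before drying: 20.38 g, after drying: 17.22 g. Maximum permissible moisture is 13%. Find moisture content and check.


MC = (20.38 - 17.22) / 20.38 x 100 = 15.5%
Maximum: 13%
Acceptable: No


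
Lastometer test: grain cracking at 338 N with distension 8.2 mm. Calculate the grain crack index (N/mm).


Grain crack index = force / distension
Index = 338 / 8.2 = 41.2 N/mm


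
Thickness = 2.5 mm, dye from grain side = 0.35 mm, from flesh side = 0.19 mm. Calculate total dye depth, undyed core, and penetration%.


Total dyed = 0.35 + 0.19 = 0.54 mm
Undyed core = 2.5 - 0.54 = 1.96 mm
Penetration = 0.54 / 2.5 x 100 = 21.6%


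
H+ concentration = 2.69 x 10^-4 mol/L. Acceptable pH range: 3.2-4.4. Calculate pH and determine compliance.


pH = 3.57
Compliant: Yes


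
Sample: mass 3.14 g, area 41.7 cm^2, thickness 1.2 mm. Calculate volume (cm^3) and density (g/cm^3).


Volume = 5.004 cm^3
Density = 0.627 g/cm^3

Thickness in cm = 1.2 / 10 = 0.12 cm
Volume = 41.7 x 0.12 = 5.004 cm^3
Density = 3.14 / 5.004 = 0.627 g/cm^3


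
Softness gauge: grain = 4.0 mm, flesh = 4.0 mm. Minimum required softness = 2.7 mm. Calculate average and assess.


Average softness = 4.00 mm
Meets requirement: Yes


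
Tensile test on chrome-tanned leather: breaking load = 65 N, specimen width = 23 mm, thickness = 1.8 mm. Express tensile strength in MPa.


Cross-section = 23 x 1.8 = 41.4 mm^2
TS = 65 / 41.4 = 1.57 MPa
(1 N/mm^2 = 1 MPa)


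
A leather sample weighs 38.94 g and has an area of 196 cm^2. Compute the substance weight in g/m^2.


Substance weight = mass / area x 10000
SW = 38.94 / 196 x 10000
SW = 1986.7 g/m^2


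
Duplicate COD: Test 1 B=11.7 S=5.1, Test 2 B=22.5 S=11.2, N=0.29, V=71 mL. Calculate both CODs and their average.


COD1 = (11.7 - 5.1) x 0.29 x 8000 / 71 = 215.7 mg/L
COD2 = (22.5 - 11.2) x 0.29 x 8000 / 71 = 369.2 mg/L
Average = (215.7 + 369.2) / 2 = 292.5 mg/L


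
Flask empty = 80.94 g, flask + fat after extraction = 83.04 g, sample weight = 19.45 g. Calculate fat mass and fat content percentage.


Fat mass = 2.10 g
Fat content = 10.8%


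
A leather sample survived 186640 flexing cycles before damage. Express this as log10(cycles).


5.27

log10(186640) = 5.27


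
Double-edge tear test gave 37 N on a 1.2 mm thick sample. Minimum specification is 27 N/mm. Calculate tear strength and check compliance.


Tear strength = 37 / 1.2 = 30.8 N/mm
Required minimum = 27 N/mm
Compliant: Yes


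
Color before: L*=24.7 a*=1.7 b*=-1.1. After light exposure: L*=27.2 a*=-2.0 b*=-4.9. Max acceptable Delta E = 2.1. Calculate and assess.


Delta E = 5.86
Passes: No

dL = 2.5, da = -3.7, db = -3.8
dE = sqrt((2.5)^2 + (-3.7)^2 + (-3.8)^2) = 5.86
Max = 2.1
Passes: No


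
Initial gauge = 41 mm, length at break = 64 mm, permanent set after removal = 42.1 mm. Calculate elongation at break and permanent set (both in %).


Elongation at break = (64 - 41) / 41 x 100 = 56.1%
Permanent set = (42.1 - 41) / 41 x 100 = 2.7%


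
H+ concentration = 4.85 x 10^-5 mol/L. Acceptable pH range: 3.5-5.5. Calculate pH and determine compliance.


pH = -log10(4.85 x 10^-5) = 4.31
Range: 3.5 to 5.5
Compliant: Yes


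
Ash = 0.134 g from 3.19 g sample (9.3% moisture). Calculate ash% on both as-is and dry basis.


As-is ash% = 0.134 / 3.19 x 100 = 4.20%
Dry mass = 3.19 x (100 - 9.3) / 100 = 2.89333 g
Dry-basis ash% = 0.134 / 2.89333 x 100 = 4.63%


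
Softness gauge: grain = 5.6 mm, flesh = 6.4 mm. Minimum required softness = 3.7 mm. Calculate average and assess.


Average = (5.6 + 6.4) / 2 = 6.00 mm
Minimum = 3.7 mm
Meets requirement: Yes


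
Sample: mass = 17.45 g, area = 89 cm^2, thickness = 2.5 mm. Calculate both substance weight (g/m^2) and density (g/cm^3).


Substance weight = 1960.7 g/m^2
Density = 0.784 g/cm^3

SW = 17.45 / 89 x 10000 = 1960.7 g/m^2
Volume = 89 x 2.5 / 10 = 22.25 cm^3
Density = 17.45 / 22.25 = 0.784 g/cm^3


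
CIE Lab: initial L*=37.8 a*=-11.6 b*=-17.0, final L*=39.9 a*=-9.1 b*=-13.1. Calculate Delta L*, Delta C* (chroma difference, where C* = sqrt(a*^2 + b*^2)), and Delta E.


Delta L* = 39.9 - 37.8 = 2.1
C1* = sqrt((-11.6)^2 + (-17.0)^2) = 20.581
C2* = sqrt((-9.1)^2 + (-13.1)^2) = 15.951
Delta C* = 15.951 - 20.581 = -4.63
Delta E = sqrt((2.1)^2 + (2.5)^2 + (3.9)^2) = 5.09


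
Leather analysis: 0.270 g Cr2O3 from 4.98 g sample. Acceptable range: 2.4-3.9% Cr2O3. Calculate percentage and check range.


Cr2O3 = 5.42%
Within range: No

Cr2O3% = 0.270 / 4.98 x 100 = 5.42%
Acceptable range: 2.4 to 3.9%
Within range: No


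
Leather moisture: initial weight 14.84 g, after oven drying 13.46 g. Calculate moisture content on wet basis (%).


Moisture = 14.84 - 13.46 = 1.38 g
MC = 1.38 / 14.84 x 100 = 9.3%


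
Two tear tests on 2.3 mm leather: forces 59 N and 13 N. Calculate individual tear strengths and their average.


Tear 1 = 59 / 2.3 = 25.7 N/mm
Tear 2 = 13 / 2.3 = 5.7 N/mm
Average = (25.7 + 5.7) / 2 = 15.7 N/mm


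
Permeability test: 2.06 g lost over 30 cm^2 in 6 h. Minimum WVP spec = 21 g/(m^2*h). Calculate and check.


WVP = 114.44 g/(m^2*h)
Meets specification: Yes

WVP = 2.06 / (30 x 6) x 10000 = 114.44 g/(m^2*h)
Minimum: 21 g/(m^2*h)
Meets spec: Yes


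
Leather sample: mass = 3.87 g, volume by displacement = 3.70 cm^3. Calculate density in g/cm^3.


1.046 g/cm^3


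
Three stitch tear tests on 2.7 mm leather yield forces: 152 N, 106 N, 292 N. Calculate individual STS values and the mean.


STS1 = 56.3 N/mm
STS2 = 39.3 N/mm
STS3 = 108.1 N/mm
Mean = 67.9 N/mm

STS1 = 152 / 2.7 = 56.3 N/mm
STS2 = 106 / 2.7 = 39.3 N/mm
STS3 = 292 / 2.7 = 108.1 N/mm
Mean = (56.3 + 39.3 + 108.1) / 3 = 67.9 N/mm


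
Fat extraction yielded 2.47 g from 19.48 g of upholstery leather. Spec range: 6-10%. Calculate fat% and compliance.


Fat content = 12.7%
Compliant: No


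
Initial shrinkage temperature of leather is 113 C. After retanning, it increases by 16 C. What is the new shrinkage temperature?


New Ts = 113 + 16 = 129 C


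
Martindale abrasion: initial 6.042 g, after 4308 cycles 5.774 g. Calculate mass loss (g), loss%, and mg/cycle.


Mass loss = 0.268 g
Loss = 4.44%
Rate = 0.062 mg/cycle

Loss = 6.042 - 5.774 = 0.268 g
Loss% = 0.268 / 6.042 x 100 = 4.44%
Rate = 0.268 / 4308 x 1000 = 0.062 mg/cycle


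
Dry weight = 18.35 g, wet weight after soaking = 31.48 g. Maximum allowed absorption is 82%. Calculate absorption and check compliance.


WA = (31.48 - 18.35) / 18.35 x 100 = 71.6%
Maximum allowed: 82%
Compliant: Yes


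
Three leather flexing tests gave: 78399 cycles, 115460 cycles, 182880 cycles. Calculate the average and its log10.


Average = (78399 + 115460 + 182880) / 3 = 125580 cycles
log10(125580) = 5.10


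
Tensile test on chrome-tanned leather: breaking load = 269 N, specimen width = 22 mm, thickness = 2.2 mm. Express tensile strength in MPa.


Cross-section = 22 x 2.2 = 48.4 mm^2
TS = 269 / 48.4 = 5.56 MPa
(1 N/mm^2 = 1 MPa)


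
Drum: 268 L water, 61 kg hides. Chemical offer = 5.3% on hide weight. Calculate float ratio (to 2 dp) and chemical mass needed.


Float ratio = 268 / 61 = 4.39
Chemical = 61 x 5.3 / 100 = 3.233 kg


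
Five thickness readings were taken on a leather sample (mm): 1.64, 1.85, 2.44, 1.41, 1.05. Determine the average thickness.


Sum = 1.64 + 1.85 + 2.44 + 1.41 + 1.05 = 8.39
Average = 8.39 / 5 = 1.68 mm


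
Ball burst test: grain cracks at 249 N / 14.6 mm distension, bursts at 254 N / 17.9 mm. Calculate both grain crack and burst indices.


Crack index = 249 / 14.6 = 17.1 N/mm
Burst index = 254 / 17.9 = 14.2 N/mm


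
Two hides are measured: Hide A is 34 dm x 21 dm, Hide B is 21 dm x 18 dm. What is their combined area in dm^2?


1092 dm^2


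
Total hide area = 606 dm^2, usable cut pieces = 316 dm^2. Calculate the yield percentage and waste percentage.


Yield = 52.1%
Waste = 47.9%

Yield = 316 / 606 x 100 = 52.1%
Waste = 606 - 316 = 290 dm^2
Waste% = 100 - 52.1 = 47.9%


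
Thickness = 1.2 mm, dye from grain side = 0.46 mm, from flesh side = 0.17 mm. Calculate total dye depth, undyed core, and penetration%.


Total dyed = 0.63 mm
Undyed core = 0.57 mm
Penetration = 52.5%


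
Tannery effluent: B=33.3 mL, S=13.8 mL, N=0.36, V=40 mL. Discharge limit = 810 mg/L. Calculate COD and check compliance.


COD = 1404.0 mg/L
Compliant: No

COD = (33.3 - 13.8) x 0.36 x 8000 / 40 = 1404.0 mg/L
Limit: 810 mg/L
Compliant: No


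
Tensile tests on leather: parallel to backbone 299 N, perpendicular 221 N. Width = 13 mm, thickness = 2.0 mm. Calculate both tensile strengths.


Parallel = 11.50 N/mm^2
Perpendicular = 8.50 N/mm^2

Area = 13 x 2.0 = 26.0 mm^2
TS (parallel) = 299 / 26.0 = 11.50 N/mm^2
TS (perpendicular) = 221 / 26.0 = 8.50 N/mm^2


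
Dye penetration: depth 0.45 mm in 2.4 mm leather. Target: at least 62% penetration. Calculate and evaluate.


Penetration = 18.8%
Meets target: No

Penetration = 0.45 / 2.4 x 100 = 18.8%
Target: 62%
Meets target: No


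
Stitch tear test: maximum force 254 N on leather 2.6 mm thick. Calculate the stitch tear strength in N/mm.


97.7 N/mm

Stitch tear strength = force / thickness
STS = 254 / 2.6 = 97.7 N/mm


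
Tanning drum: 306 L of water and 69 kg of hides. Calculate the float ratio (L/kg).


4.4


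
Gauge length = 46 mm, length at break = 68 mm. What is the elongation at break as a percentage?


Extension = 68 - 46 = 22 mm
Elongation = 22 / 46 x 100 = 47.8%


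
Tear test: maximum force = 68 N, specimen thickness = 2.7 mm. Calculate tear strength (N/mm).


Tear strength = force / thickness
Tear = 68 / 2.7 = 25.2 N/mm


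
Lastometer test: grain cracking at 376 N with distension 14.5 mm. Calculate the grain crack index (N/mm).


Grain crack index = force / distension
Index = 376 / 14.5 = 25.9 N/mm


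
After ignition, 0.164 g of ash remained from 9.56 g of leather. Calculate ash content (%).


Ash% = 0.164 / 9.56 x 100
Ash% = 1.72%


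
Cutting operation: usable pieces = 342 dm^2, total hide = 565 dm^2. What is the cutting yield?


Yield = usable / total x 100
Yield = 342 / 565 x 100 = 60.5%


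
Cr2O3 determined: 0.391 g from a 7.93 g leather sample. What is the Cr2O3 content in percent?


Cr2O3% = 0.391 / 7.93 x 100
Cr2O3% = 4.93%


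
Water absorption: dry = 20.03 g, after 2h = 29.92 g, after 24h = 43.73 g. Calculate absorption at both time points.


WA (2h) = (29.92 - 20.03) / 20.03 x 100 = 49.4%
WA (24h) = (43.73 - 20.03) / 20.03 x 100 = 118.3%


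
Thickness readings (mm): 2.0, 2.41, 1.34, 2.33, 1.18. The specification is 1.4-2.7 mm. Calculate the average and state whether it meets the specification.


Average = 1.85 mm
Within specification: Yes

Sum = 9.26
Average = 9.26 / 5 = 1.85 mm
Specification range: 1.4 to 2.7 mm
Within spec: Yes


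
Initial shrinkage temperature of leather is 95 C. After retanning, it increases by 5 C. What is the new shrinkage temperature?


New Ts = 95 + 5 = 100 C


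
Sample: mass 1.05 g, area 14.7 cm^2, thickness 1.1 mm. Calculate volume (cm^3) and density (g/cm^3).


Volume = 1.617 cm^3
Density = 0.649 g/cm^3


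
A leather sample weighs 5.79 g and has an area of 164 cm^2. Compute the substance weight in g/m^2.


Substance weight = mass / area x 10000
SW = 5.79 / 164 x 10000
SW = 353.0 g/m^2


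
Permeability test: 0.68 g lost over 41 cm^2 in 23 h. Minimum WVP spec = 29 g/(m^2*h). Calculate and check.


WVP = 7.21 g/(m^2*h)
Meets specification: No

WVP = 0.68 / (41 x 23) x 10000 = 7.21 g/(m^2*h)
Minimum: 29 g/(m^2*h)
Meets spec: No


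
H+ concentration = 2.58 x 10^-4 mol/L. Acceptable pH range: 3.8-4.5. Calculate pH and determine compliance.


pH = 3.59
Compliant: No

pH = -log10(2.58 x 10^-4) = 3.59
Range: 3.8 to 4.5
Compliant: No


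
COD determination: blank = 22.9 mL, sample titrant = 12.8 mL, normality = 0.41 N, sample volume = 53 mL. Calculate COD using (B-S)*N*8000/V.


COD = (22.9 - 12.8) x 0.41 x 8000 / 53
COD = 10.1 x 0.41 x 8000 / 53
COD = 625.1 mg/L


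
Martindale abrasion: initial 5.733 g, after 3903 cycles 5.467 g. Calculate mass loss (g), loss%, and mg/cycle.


Mass loss = 0.266 g
Loss = 4.64%
Rate = 0.068 mg/cycle


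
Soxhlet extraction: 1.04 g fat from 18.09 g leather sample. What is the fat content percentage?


Fat content = 1.04 / 18.09 x 100
Fat = 5.7%


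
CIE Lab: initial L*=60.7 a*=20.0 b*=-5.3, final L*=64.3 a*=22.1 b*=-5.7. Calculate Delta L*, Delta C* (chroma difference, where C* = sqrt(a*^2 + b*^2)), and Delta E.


Delta L* = 64.3 - 60.7 = 3.6
C1* = sqrt((20.0)^2 + (-5.3)^2) = 20.690
C2* = sqrt((22.1)^2 + (-5.7)^2) = 22.823
Delta C* = 22.823 - 20.690 = 2.13
Delta E = sqrt((3.6)^2 + (2.1)^2 + (-0.4)^2) = 4.19


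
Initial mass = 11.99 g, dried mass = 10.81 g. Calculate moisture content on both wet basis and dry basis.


Moisture lost = 11.99 - 10.81 = 1.18 g
Wet basis MC = 1.18 / 11.99 x 100 = 9.8%
Dry basis MC = 1.18 / 10.81 x 100 = 10.9%


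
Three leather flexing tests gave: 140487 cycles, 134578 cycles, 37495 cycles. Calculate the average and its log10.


Average = 104187 cycles
log10 = 5.02


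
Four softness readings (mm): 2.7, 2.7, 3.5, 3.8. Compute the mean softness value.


Sum = 2.7 + 2.7 + 3.5 + 3.8
Mean = 12.7 / 4 = 3.18 mm


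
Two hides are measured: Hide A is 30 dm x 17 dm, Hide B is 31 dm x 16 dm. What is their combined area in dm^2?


Hide A area = 30 x 17 = 510 dm^2
Hide B area = 31 x 16 = 496 dm^2
Total = 510 + 496 = 1006 dm^2


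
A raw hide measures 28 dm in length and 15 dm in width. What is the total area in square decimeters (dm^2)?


420 dm^2


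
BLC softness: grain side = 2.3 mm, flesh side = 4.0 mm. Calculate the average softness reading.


3.15 mm

Average = (2.3 + 4.0) / 2
Average = 3.15 mm


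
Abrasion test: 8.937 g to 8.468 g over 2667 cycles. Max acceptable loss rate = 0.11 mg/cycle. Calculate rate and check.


Rate = 0.176 mg/cycle
Passes: No


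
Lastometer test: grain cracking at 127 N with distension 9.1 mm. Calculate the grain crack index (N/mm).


Grain crack index = force / distension
Index = 127 / 9.1 = 14.0 N/mm


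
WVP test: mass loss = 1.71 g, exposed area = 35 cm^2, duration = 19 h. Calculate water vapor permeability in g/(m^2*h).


WVP = mass_loss / (area x time) x 10000
WVP = 1.71 / (35 x 19) x 10000
WVP = 1.71 / 665 x 10000 = 25.71 g/(m^2*h)


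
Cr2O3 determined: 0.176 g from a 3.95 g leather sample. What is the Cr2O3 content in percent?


Cr2O3% = 0.176 / 3.95 x 100
Cr2O3% = 4.46%


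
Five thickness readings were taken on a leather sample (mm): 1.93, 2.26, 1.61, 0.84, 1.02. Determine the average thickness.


Sum = 1.93 + 2.26 + 1.61 + 0.84 + 1.02 = 7.66
Average = 7.66 / 5 = 1.53 mm


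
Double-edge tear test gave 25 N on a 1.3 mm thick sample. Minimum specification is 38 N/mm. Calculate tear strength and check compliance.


Tear strength = 25 / 1.3 = 19.2 N/mm
Required minimum = 38 N/mm
Compliant: No


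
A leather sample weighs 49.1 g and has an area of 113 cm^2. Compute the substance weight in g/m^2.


4345.1 g/m^2

Substance weight = mass / area x 10000
SW = 49.1 / 113 x 10000
SW = 4345.1 g/m^2


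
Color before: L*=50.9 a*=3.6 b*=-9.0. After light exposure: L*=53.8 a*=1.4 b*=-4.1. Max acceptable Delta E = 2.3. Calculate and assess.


dL = 2.9, da = -2.2, db = 4.9
dE = sqrt((2.9)^2 + (-2.2)^2 + (4.9)^2) = 6.10
Max = 2.3
Passes: No


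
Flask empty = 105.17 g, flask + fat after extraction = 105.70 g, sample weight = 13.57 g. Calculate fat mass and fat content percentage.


Fat mass = 105.70 - 105.17 = 0.53 g
Fat% = 0.53 / 13.57 x 100 = 3.9%


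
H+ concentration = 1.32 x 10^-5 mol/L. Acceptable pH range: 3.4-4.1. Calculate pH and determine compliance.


pH = -log10(1.32 x 10^-5) = 4.88
Range: 3.4 to 4.1
Compliant: No


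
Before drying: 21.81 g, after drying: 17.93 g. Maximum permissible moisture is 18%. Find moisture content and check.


MC = (21.81 - 17.93) / 21.81 x 100 = 17.8%
Maximum: 18%
Acceptable: Yes


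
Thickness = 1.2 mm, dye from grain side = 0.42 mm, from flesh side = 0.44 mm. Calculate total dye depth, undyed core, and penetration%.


Total dyed = 0.86 mm
Undyed core = 0.34 mm
Penetration = 71.7%

Total dyed = 0.42 + 0.44 = 0.86 mm
Undyed core = 1.2 - 0.86 = 0.34 mm
Penetration = 0.86 / 1.2 x 100 = 71.7%


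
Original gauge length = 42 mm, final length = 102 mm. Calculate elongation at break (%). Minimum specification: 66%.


Elongation = 142.9%
Meets spec: Yes


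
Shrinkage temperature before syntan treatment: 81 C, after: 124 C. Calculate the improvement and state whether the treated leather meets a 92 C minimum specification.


Improvement = 124 - 81 = 43 C
Spec check: 124 C >= 92 C? Yes


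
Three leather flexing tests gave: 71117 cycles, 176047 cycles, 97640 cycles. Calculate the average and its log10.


Average = 114935 cycles
log10 = 5.06


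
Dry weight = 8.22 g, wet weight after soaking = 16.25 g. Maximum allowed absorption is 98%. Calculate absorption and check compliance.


WA = (16.25 - 8.22) / 8.22 x 100 = 97.7%
Maximum allowed: 98%
Compliant: Yes


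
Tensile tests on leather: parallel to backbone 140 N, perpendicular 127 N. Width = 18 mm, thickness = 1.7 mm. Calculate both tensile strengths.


Area = 18 x 1.7 = 30.6 mm^2
TS (parallel) = 140 / 30.6 = 4.58 N/mm^2
TS (perpendicular) = 127 / 30.6 = 4.15 N/mm^2


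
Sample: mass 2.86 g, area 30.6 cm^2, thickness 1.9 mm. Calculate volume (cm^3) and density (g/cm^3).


Thickness in cm = 1.9 / 10 = 0.19 cm
Volume = 30.6 x 0.19 = 5.814 cm^3
Density = 2.86 / 5.814 = 0.492 g/cm^3


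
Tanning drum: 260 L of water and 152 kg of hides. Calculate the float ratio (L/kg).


Float ratio = water / hide weight
Ratio = 260 / 152 = 1.7


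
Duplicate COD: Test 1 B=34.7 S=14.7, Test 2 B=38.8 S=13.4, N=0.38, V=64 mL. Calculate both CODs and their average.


COD1 = (34.7 - 14.7) x 0.38 x 8000 / 64 = 950.0 mg/L
COD2 = (38.8 - 13.4) x 0.38 x 8000 / 64 = 1206.5 mg/L
Average = (950.0 + 1206.5) / 2 = 1078.3 mg/L


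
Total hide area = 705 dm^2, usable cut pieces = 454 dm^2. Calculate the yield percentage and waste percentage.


Yield = 454 / 705 x 100 = 64.4%
Waste = 705 - 454 = 251 dm^2
Waste% = 100 - 64.4 = 35.6%


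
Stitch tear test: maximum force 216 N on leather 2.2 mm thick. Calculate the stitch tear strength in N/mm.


98.2 N/mm


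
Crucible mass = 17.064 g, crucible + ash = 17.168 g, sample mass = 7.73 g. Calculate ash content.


Ash mass = 0.104 g
Ash content = 1.35%

Ash mass = 17.168 - 17.064 = 0.104 g
Ash% = 0.104 / 7.73 x 100 = 1.35%


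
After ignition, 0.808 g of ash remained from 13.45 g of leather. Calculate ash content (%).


Ash% = 0.808 / 13.45 x 100
Ash% = 6.01%


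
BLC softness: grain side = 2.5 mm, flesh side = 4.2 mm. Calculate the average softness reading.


3.35 mm


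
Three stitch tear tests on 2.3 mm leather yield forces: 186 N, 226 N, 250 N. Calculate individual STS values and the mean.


STS1 = 80.9 N/mm
STS2 = 98.3 N/mm
STS3 = 108.7 N/mm
Mean = 96.0 N/mm

STS1 = 186 / 2.3 = 80.9 N/mm
STS2 = 226 / 2.3 = 98.3 N/mm
STS3 = 250 / 2.3 = 108.7 N/mm
Mean = (80.9 + 98.3 + 108.7) / 3 = 96.0 N/mm


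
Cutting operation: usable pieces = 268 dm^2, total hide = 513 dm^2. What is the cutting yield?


Yield = usable / total x 100
Yield = 268 / 513 x 100 = 52.2%


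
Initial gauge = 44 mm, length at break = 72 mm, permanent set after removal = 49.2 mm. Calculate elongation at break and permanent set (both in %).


Elongation at break = 63.6%
Permanent set = 11.8%

Elongation at break = (72 - 44) / 44 x 100 = 63.6%
Permanent set = (49.2 - 44) / 44 x 100 = 11.8%


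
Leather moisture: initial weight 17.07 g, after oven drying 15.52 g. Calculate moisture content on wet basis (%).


9.1%


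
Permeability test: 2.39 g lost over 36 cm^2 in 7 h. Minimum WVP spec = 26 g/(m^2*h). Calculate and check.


WVP = 94.84 g/(m^2*h)
Meets specification: Yes

WVP = 2.39 / (36 x 7) x 10000 = 94.84 g/(m^2*h)
Minimum: 26 g/(m^2*h)
Meets spec: Yes


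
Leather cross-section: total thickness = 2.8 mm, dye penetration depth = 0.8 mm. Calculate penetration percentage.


Penetration% = 0.8 / 2.8 x 100
Penetration = 28.6%


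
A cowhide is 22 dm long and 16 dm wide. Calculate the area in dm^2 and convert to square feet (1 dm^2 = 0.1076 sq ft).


Area = 22 x 16 = 352 dm^2
Conversion: 352 x 0.1076 = 37.88 sq ft


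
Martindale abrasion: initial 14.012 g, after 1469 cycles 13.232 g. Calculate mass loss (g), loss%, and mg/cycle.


Loss = 14.012 - 13.232 = 0.780 g
Loss% = 0.780 / 14.012 x 100 = 5.57%
Rate = 0.780 / 1469 x 1000 = 0.531 mg/cycle


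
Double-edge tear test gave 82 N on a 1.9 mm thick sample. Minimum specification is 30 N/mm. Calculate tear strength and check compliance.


Tear strength = 43.2 N/mm
Compliant: Yes

Tear strength = 82 / 1.9 = 43.2 N/mm
Required minimum = 30 N/mm
Compliant: Yes
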